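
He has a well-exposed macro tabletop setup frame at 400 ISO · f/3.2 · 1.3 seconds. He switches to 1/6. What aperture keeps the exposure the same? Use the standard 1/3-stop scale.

f/1.1

Shutter speed: 1.3 → 1 → 0.8 → 0.6 → 0.5 → 0.4 → 0.3 → 1/4 → 1/5 → 1/6 — 3 stops shorter (darker).
Need 3 stops brighter from the aperture: f/3.2 → f/2.8 → f/2.5 → f/2.2 → f/2 → f/1.8 → f/1.6 → f/1.4 → f/1.2 → f/1.1.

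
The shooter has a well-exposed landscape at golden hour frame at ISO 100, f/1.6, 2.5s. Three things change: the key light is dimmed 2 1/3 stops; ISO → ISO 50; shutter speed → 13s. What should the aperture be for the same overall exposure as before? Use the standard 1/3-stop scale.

f/1.1

Scene light: 2 1/3 stops darker.
ISO: 100 → 80 → 64 → 50 — 1 stop dropped (darker).
Shutter speed: 2.5 → 3.2 → 4 → 5 → 6 → 8 → 10 → 13 — 2 1/3 stops longer (brighter).
Net so far: 1 stop darker. Aperture: f/1.6 → f/1.4 → f/1.2 → f/1.1.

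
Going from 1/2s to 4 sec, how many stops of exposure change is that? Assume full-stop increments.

3 stops

1/2 → 1 → 2 → 4 — count the steps: 3 stops.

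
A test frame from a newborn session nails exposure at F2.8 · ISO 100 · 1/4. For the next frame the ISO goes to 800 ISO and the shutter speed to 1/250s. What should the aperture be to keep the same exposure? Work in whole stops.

f/1.0

ISO: 100 → 200 → 400 → 800 — 3 stops raised (brighter).
Shutter speed: 1/4 → 1/8 → 1/15 → 1/30 → 1/60 → 1/125 → 1/250 — 6 stops shorter (darker).
Net change so far: 3 stops darker. Offset with the aperture: f/2.8 → f/2 → f/1.4 → f/1.0.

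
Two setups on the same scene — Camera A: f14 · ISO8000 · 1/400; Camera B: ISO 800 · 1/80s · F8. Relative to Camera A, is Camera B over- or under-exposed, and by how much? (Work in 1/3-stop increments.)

Aperture: f/14 → f/13 → f/11 → f/10 → f/9 → f/8 — 1 2/3 stops wider (brighter).
Shutter speed: 1/400 → 1/320 → 1/250 → 1/200 → 1/160 → 1/125 → 1/100 → 1/80 — 2 1/3 stops slower (brighter).
ISO: 8000 → 6400 → 5000 → 4000 → 3200 → 2500 → 2000 → 1600 → 1250 → 1000 → 800 — 3 1/3 stops lower (darker).
Net: +1 2/3 +2 1/3 −3 1/3 = +2/3 stops.

2/3 stop brighter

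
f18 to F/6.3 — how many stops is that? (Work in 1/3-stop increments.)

3 stops

f/18 → f/16 → f/14 → f/13 → f/11 → f/10 → f/9 → f/8 → f/7.1 → f/6.3 — count the steps: 9 third-stops = 3 stops.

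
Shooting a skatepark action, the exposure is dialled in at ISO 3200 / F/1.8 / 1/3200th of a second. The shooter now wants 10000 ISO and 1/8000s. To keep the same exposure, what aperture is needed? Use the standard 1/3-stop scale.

f/2

ISO: 3200 → 4000 → 5000 → 6400 → 8000 → 10000 — 1 2/3 stops raised (brighter).
Shutter speed: 1/3200 → 1/4000 → 1/5000 → 1/6400 → 1/8000 — 1 1/3 stops shorter (darker).
Net change so far: 1/3 stop brighter. Offset with the aperture: f/1.8 → f/2.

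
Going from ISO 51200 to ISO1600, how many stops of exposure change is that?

5 stops

51200 → 25600 → 12800 → 6400 → 3200 → 1600 — count the steps: 5 stops.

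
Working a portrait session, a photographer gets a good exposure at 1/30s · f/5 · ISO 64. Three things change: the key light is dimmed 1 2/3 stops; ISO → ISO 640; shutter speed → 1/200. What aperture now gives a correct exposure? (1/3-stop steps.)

Scene light: 1 2/3 stops darker.
ISO: 64 → 80 → 100 → 125 → 160 → 200 → 250 → 320 → 400 → 500 → 640 — 3 1/3 stops higher (brighter).
Shutter speed: 1/30 → 1/40 → 1/50 → 1/60 → 1/80 → 1/100 → 1/125 → 1/160 → 1/200 — 2 2/3 stops shorter (darker).
Net so far: 1 stop darker. Aperture: f/5 → f/4.5 → f/4 → f/3.5.

f/3.5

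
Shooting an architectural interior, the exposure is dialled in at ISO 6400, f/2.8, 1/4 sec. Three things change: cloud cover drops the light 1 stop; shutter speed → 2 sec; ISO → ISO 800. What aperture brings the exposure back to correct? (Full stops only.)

f/2

Scene light: 1 stop darker.
Shutter speed: 1/4 → 1/2 → 1 → 2 — 3 stops longer (brighter).
ISO: 6400 → 3200 → 1600 → 800 — 3 stops dropped (darker).
Net so far: 1 stop darker. Aperture: f/2.8 → f/2.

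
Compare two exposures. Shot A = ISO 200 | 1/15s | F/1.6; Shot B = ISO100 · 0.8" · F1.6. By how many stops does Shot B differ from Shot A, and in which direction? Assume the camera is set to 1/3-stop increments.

Aperture: unchanged.
Shutter speed: 1/15 → 1/13 → 1/10 → 1/8 → 1/6 → 1/5 → 1/4 → 0.3 → 0.4 → 0.5 → 0.6 → 0.8 — 3 2/3 stops slower (brighter).
ISO: 200 → 160 → 125 → 100 — 1 stop dropped (darker).
Net: +3 2/3 −1 = +2 2/3 stops.

2 2/3 stops brighter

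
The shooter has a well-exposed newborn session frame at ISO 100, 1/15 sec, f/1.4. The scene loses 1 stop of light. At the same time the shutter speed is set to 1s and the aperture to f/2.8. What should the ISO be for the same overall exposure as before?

Scene light: 1 stop darker.
Shutter speed: 1/15 → 1/8 → 1/4 → 1/2 → 1 — 4 stops slower (brighter).
Aperture: f/1.4 → f/2 → f/2.8 — 2 stops smaller aperture (darker).
Net so far: 1 stop brighter. ISO: 100 → 50.

ISO 50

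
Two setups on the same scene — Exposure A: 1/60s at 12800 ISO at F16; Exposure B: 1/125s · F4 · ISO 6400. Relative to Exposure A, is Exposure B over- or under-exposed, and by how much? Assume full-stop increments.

Aperture: f/16 → f/11 → f/8 → f/5.6 → f/4 — 4 stops opened up (brighter).
Shutter speed: 1/60 → 1/125 — 1 stop shorter (darker).
ISO: 12800 → 6400 — 1 stop dropped (darker).
Net: +4 −1 −1 = +2 stops.

2 stops brighter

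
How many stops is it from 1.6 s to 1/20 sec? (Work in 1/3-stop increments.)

5 stops

1.6 → 1.3 → 1 → 0.8 → 0.6 → 0.5 → 0.4 → 0.3 → 1/4 → 1/5 → 1/6 → 1/8 → 1/10 → 1/13 → 1/15 → 1/20 — count the steps: 15 third-stops = 5 stops.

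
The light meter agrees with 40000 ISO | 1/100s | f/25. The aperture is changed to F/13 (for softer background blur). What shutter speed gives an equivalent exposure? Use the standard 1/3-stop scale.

Aperture: f/25 → f/22 → f/20 → f/18 → f/16 → f/14 → f/13 — 2 stops opened up (brighter).
Need 2 stops darker from the shutter speed: 1/100 → 1/125 → 1/160 → 1/200 → 1/250 → 1/320 → 1/400.

1/400s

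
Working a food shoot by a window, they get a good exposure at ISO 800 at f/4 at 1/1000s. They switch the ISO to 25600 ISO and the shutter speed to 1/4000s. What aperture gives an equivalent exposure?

ISO: 800 → 1600 → 3200 → 6400 → 12800 → 25600 — 5 stops raised (brighter).
Shutter speed: 1/1000 → 1/2000 → 1/4000 — 2 stops faster (darker).
Net change so far: 3 stops brighter. Offset with the aperture: f/4 → f/5.6 → f/8 → f/11.

f/11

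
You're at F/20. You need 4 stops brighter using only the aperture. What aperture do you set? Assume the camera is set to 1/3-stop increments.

Aperture: f/20 → f/18 → f/16 → f/14 → f/13 → f/11 → f/10 → f/9 → f/8 → f/7.1 → f/6.3 → f/5.6 → f/5 — 4 stops larger aperture (brighter).

f/5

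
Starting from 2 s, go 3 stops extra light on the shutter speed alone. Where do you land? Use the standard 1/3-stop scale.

15 s

Shutter speed: 2 → 2.5 → 3.2 → 4 → 5 → 6 → 8 → 10 → 13 → 15 — 3 stops slower (brighter).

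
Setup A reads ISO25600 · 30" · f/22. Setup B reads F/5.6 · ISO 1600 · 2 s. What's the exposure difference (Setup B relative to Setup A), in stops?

4 stops darker

Aperture: f/22 → f/16 → f/11 → f/8 → f/5.6 — 4 stops larger aperture (brighter).
Shutter speed: 30 → 15 → 8 → 4 → 2 — 4 stops shorter (darker).
ISO: 25600 → 12800 → 6400 → 3200 → 1600 — 4 stops lower (darker).
Net: +4 −4 −4 = −4 stops.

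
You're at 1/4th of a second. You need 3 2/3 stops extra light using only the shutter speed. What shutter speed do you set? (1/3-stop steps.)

Shutter speed: 1/4 → 0.3 → 0.4 → 0.5 → 0.6 → 0.8 → 1 → 1.3 → 1.6 → 2 → 2.5 → 3.2 — 3 2/3 stops longer (brighter).

3.2 s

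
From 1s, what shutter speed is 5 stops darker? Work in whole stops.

Shutter speed: 1 → 1/2 → 1/4 → 1/8 → 1/15 → 1/30 — 5 stops shorter (darker).

1/30s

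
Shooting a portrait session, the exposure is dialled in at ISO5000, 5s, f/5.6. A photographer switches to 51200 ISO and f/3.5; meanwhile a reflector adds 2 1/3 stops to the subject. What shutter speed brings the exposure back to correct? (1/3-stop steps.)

Scene light: 2 1/3 stops brighter.
ISO: 5000 → 6400 → 8000 → 10000 → 12800 → 16000 → 20000 → 25600 → 32000 → 40000 → 51200 — 3 1/3 stops higher (brighter).
Aperture: f/5.6 → f/5 → f/4.5 → f/4 → f/3.5 — 1 1/3 stops wider (brighter).
Net so far: 7 stops brighter. Shutter speed: 5 → 4 → 3.2 → 2.5 → 2 → 1.6 → 1.3 → 1 → 0.8 → 0.6 → 0.5 → 0.4 → 0.3 → 1/4 → 1/5 → 1/6 → 1/8 → 1/10 → 1/13 → 1/15 → 1/20 → 1/25.

1/25s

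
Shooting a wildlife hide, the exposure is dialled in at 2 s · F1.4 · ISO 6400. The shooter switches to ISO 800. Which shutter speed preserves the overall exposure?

ISO: 6400 → 3200 → 1600 → 800 — 3 stops dropped (darker).
Need 3 stops brighter from the shutter speed: 2 → 4 → 8 → 15.

15 s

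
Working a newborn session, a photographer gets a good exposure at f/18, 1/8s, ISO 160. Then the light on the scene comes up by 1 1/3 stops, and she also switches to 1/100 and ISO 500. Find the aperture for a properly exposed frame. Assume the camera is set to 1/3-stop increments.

f/14

Scene light: 1 1/3 stops brighter.
Shutter speed: 1/8 → 1/10 → 1/13 → 1/15 → 1/20 → 1/25 → 1/30 → 1/40 → 1/50 → 1/60 → 1/80 → 1/100 — 3 2/3 stops faster (darker).
ISO: 160 → 200 → 250 → 320 → 400 → 500 — 1 2/3 stops higher (brighter).
Net so far: 2/3 stop darker. Aperture: f/18 → f/16 → f/14.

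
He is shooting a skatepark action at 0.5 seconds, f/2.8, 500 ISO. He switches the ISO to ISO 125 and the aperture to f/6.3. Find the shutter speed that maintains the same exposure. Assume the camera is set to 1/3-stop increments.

10 s

ISO: 500 → 400 → 320 → 250 → 200 → 160 → 125 — 2 stops lower (darker).
Aperture: f/2.8 → f/3.2 → f/3.5 → f/4 → f/4.5 → f/5 → f/5.6 → f/6.3 — 2 1/3 stops stopped down (darker).
Net change so far: 4 1/3 stops darker. Offset with the shutter speed: 0.5 → 0.6 → 0.8 → 1 → 1.3 → 1.6 → 2 → 2.5 → 3.2 → 4 → 5 → 6 → 8 → 10.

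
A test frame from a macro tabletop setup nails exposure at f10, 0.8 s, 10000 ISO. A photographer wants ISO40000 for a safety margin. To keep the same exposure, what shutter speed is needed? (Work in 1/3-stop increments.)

1/5s

ISO: 10000 → 12800 → 16000 → 20000 → 25600 → 32000 → 40000 — 2 stops higher (brighter).
Need 2 stops darker from the shutter speed: 0.8 → 0.6 → 0.5 → 0.4 → 0.3 → 1/4 → 1/5.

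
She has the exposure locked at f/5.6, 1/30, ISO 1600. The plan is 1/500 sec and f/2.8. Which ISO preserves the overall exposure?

ISO 6400

Shutter speed: 1/30 → 1/60 → 1/125 → 1/250 → 1/500 — 4 stops shorter (darker).
Aperture: f/5.6 → f/4 → f/2.8 — 2 stops wider (brighter).
Net change so far: 2 stops darker. Offset with the ISO: 1600 → 3200 → 6400.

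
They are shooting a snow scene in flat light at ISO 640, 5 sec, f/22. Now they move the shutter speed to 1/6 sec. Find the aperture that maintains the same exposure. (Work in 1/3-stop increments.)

Shutter speed: 5 → 4 → 3.2 → 2.5 → 2 → 1.6 → 1.3 → 1 → 0.8 → 0.6 → 0.5 → 0.4 → 0.3 → 1/4 → 1/5 → 1/6 — 5 stops shorter (darker).
Need 5 stops brighter from the aperture: f/22 → f/20 → f/18 → f/16 → f/14 → f/13 → f/11 → f/10 → f/9 → f/8 → f/7.1 → f/6.3 → f/5.6 → f/5 → f/4.5 → f/4.

f/4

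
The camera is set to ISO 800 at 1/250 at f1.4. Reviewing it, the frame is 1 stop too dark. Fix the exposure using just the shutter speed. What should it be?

Underexposed by 1 stop → need 1 stop brighter.
Shutter speed: 1/250 → 1/125.

1/125s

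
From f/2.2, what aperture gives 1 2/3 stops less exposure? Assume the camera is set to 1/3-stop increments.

f/4

Aperture: f/2.2 → f/2.5 → f/2.8 → f/3.2 → f/3.5 → f/4 — 1 2/3 stops smaller aperture (darker).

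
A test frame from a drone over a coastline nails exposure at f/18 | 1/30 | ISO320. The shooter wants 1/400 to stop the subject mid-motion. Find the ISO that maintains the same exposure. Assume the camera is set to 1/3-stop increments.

ISO 4000

Shutter speed: 1/30 → 1/40 → 1/50 → 1/60 → 1/80 → 1/100 → 1/125 → 1/160 → 1/200 → 1/250 → 1/320 → 1/400 — 3 2/3 stops shorter (darker).
Need 3 2/3 stops brighter from the ISO: 320 → 400 → 500 → 640 → 800 → 1000 → 1250 → 1600 → 2000 → 2500 → 3200 → 4000.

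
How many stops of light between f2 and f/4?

2 stops

f/2 → f/2.8 → f/4 — count the steps: 2 stops.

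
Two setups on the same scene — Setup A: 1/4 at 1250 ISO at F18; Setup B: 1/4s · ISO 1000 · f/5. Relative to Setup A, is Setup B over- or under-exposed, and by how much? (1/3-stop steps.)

3 1/3 stops brighter

Aperture: f/18 → f/16 → f/14 → f/13 → f/11 → f/10 → f/9 → f/8 → f/7.1 → f/6.3 → f/5.6 → f/5 — 3 2/3 stops larger aperture (brighter).
Shutter speed: unchanged.
ISO: 1250 → 1000 — 1/3 stop dropped (darker).
Net: +3 2/3 −1/3 = +3 1/3 stops.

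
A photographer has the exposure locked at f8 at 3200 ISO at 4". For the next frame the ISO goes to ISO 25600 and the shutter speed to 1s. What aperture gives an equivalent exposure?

ISO: 3200 → 6400 → 12800 → 25600 — 3 stops higher (brighter).
Shutter speed: 4 → 2 → 1 — 2 stops shorter (darker).
Net change so far: 1 stop brighter. Offset with the aperture: f/8 → f/11.

f/11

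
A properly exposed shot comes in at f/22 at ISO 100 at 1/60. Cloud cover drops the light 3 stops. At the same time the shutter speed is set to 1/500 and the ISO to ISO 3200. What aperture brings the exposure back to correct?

f/16

Scene light: 3 stops darker.
Shutter speed: 1/60 → 1/125 → 1/250 → 1/500 — 3 stops faster (darker).
ISO: 100 → 200 → 400 → 800 → 1600 → 3200 — 5 stops raised (brighter).
Net so far: 1 stop darker. Aperture: f/22 → f/16.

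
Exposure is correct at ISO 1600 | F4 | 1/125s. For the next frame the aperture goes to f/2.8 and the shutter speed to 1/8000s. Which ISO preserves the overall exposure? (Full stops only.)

Aperture: f/4 → f/2.8 — 1 stop opened up (brighter).
Shutter speed: 1/125 → 1/250 → 1/500 → 1/1000 → 1/2000 → 1/4000 → 1/8000 — 6 stops faster (darker).
Net change so far: 5 stops darker. Offset with the ISO: 1600 → 3200 → 6400 → 12800 → 25600 → 51200.

ISO 51200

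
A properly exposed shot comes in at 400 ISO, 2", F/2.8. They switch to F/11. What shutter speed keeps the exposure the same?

Aperture: f/2.8 → f/4 → f/5.6 → f/8 → f/11 — 4 stops stopped down (darker).
Need 4 stops brighter from the shutter speed: 2 → 4 → 8 → 15 → 30.

30 s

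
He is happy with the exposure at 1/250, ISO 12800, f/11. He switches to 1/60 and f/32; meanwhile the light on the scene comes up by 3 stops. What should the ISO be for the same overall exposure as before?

ISO 3200

Scene light: 3 stops brighter.
Shutter speed: 1/250 → 1/125 → 1/60 — 2 stops slower (brighter).
Aperture: f/11 → f/16 → f/22 → f/32 — 3 stops smaller aperture (darker).
Net so far: 2 stops brighter. ISO: 12800 → 6400 → 3200.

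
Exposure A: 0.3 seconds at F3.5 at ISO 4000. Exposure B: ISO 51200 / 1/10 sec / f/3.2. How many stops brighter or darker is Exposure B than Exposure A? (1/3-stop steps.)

Aperture: f/3.5 → f/3.2 — 1/3 stop opened up (brighter).
Shutter speed: 0.3 → 1/4 → 1/5 → 1/6 → 1/8 → 1/10 — 1 2/3 stops faster (darker).
ISO: 4000 → 5000 → 6400 → 8000 → 10000 → 12800 → 16000 → 20000 → 25600 → 32000 → 40000 → 51200 — 3 2/3 stops higher (brighter).
Net: +1/3 −1 2/3 +3 2/3 = +2 1/3 stops.

2 1/3 stops brighter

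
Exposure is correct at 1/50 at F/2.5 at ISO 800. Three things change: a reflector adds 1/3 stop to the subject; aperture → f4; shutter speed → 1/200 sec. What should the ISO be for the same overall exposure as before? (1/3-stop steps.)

ISO 6400

Scene light: 1/3 stop brighter.
Aperture: f/2.5 → f/2.8 → f/3.2 → f/3.5 → f/4 — 1 1/3 stops smaller aperture (darker).
Shutter speed: 1/50 → 1/60 → 1/80 → 1/100 → 1/125 → 1/160 → 1/200 — 2 stops shorter (darker).
Net so far: 3 stops darker. ISO: 800 → 1000 → 1250 → 1600 → 2000 → 2500 → 3200 → 4000 → 5000 → 6400.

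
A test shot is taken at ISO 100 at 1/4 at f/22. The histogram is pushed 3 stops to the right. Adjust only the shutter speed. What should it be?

Overexposed by 3 stops → need 3 stops darker.
Shutter speed: 1/4 → 1/8 → 1/15 → 1/30.

1/30s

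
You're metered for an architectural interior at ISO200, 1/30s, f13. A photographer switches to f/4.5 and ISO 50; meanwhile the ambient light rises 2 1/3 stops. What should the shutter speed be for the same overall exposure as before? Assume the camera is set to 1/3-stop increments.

1/320s

Scene light: 2 1/3 stops brighter.
Aperture: f/13 → f/11 → f/10 → f/9 → f/8 → f/7.1 → f/6.3 → f/5.6 → f/5 → f/4.5 — 3 stops opened up (brighter).
ISO: 200 → 160 → 125 → 100 → 80 → 64 → 50 — 2 stops dropped (darker).
Net so far: 3 1/3 stops brighter. Shutter speed: 1/30 → 1/40 → 1/50 → 1/60 → 1/80 → 1/100 → 1/125 → 1/160 → 1/200 → 1/250 → 1/320.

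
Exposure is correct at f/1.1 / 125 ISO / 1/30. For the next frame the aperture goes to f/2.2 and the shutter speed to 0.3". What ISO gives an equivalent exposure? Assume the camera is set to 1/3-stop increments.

Aperture: f/1.1 → f/1.2 → f/1.4 → f/1.6 → f/1.8 → f/2 → f/2.2 — 2 stops narrower (darker).
Shutter speed: 1/30 → 1/25 → 1/20 → 1/15 → 1/13 → 1/10 → 1/8 → 1/6 → 1/5 → 1/4 → 0.3 — 3 1/3 stops longer (brighter).
Net change so far: 1 1/3 stops brighter. Offset with the ISO: 125 → 100 → 80 → 64 → 50.

ISO 50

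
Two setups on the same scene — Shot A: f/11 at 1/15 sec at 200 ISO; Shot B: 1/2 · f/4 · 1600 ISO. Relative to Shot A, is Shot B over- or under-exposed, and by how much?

Aperture: f/11 → f/8 → f/5.6 → f/4 — 3 stops opened up (brighter).
Shutter speed: 1/15 → 1/8 → 1/4 → 1/2 — 3 stops longer (brighter).
ISO: 200 → 400 → 800 → 1600 — 3 stops raised (brighter).
Net: +3 +3 +3 = +9 stops.

9 stops brighter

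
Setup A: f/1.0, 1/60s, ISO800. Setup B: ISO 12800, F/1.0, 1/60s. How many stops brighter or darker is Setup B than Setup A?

4 stops brighter

Aperture: unchanged.
Shutter speed: unchanged.
ISO: 800 → 1600 → 3200 → 6400 → 12800 — 4 stops raised (brighter).
Net: +4 = +4 stops.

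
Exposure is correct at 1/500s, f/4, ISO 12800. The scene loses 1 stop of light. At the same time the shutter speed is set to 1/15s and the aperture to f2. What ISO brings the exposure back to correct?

ISO 200

Scene light: 1 stop darker.
Shutter speed: 1/500 → 1/250 → 1/125 → 1/60 → 1/30 → 1/15 — 5 stops longer (brighter).
Aperture: f/4 → f/2.8 → f/2 — 2 stops wider (brighter).
Net so far: 6 stops brighter. ISO: 12800 → 6400 → 3200 → 1600 → 800 → 400 → 200.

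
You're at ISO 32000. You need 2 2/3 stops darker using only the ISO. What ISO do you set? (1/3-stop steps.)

ISO: 32000 → 25600 → 20000 → 16000 → 12800 → 10000 → 8000 → 6400 → 5000 — 2 2/3 stops dropped (darker).

ISO 5000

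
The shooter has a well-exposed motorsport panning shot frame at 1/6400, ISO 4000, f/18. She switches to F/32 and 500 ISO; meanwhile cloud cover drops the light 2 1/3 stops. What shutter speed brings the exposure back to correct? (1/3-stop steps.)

Scene light: 2 1/3 stops darker.
Aperture: f/18 → f/20 → f/22 → f/25 → f/29 → f/32 — 1 2/3 stops stopped down (darker).
ISO: 4000 → 3200 → 2500 → 2000 → 1600 → 1250 → 1000 → 800 → 640 → 500 — 3 stops lower (darker).
Net so far: 7 stops darker. Shutter speed: 1/6400 → 1/5000 → 1/4000 → 1/3200 → 1/2500 → 1/2000 → 1/1600 → 1/1250 → 1/1000 → 1/800 → 1/640 → 1/500 → 1/400 → 1/320 → 1/250 → 1/200 → 1/160 → 1/125 → 1/100 → 1/80 → 1/60 → 1/50.

1/50s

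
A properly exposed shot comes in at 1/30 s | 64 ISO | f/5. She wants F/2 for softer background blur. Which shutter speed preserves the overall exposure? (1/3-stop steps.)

Aperture: f/5 → f/4.5 → f/4 → f/3.5 → f/3.2 → f/2.8 → f/2.5 → f/2.2 → f/2 — 2 2/3 stops wider (brighter).
Need 2 2/3 stops darker from the shutter speed: 1/30 → 1/40 → 1/50 → 1/60 → 1/80 → 1/100 → 1/125 → 1/160 → 1/200.

1/200s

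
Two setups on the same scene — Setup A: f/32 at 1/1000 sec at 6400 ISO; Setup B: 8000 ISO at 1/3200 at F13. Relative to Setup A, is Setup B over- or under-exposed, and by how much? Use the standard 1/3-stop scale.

Aperture: f/32 → f/29 → f/25 → f/22 → f/20 → f/18 → f/16 → f/14 → f/13 — 2 2/3 stops wider (brighter).
Shutter speed: 1/1000 → 1/1250 → 1/1600 → 1/2000 → 1/2500 → 1/3200 — 1 2/3 stops faster (darker).
ISO: 6400 → 8000 — 1/3 stop raised (brighter).
Net: +2 2/3 −1 2/3 +1/3 = +1 1/3 stops.

1 1/3 stops brighter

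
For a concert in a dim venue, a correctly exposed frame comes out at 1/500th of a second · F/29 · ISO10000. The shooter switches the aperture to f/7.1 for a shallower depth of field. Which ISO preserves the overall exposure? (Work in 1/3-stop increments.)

Aperture: f/29 → f/25 → f/22 → f/20 → f/18 → f/16 → f/14 → f/13 → f/11 → f/10 → f/9 → f/8 → f/7.1 — 4 stops opened up (brighter).
Need 4 stops darker from the ISO: 10000 → 8000 → 6400 → 5000 → 4000 → 3200 → 2500 → 2000 → 1600 → 1250 → 1000 → 800 → 640.

ISO 640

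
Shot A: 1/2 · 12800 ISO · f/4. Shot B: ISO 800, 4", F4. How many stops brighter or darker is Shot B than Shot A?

1 stop darker

Aperture: unchanged.
Shutter speed: 1/2 → 1 → 2 → 4 — 3 stops slower (brighter).
ISO: 12800 → 6400 → 3200 → 1600 → 800 — 4 stops dropped (darker).
Net: +3 −4 = −1 stop.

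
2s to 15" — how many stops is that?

3 stops

2 → 4 → 8 → 15 — count the steps: 3 stops.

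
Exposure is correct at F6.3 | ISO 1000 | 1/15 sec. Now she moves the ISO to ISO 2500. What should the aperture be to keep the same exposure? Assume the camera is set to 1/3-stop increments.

ISO: 1000 → 1250 → 1600 → 2000 → 2500 — 1 1/3 stops higher (brighter).
Need 1 1/3 stops darker from the aperture: f/6.3 → f/7.1 → f/8 → f/9 → f/10.

f/10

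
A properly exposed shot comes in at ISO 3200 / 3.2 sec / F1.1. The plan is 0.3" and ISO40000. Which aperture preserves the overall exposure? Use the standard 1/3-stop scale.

Shutter speed: 3.2 → 2.5 → 2 → 1.6 → 1.3 → 1 → 0.8 → 0.6 → 0.5 → 0.4 → 0.3 — 3 1/3 stops shorter (darker).
ISO: 3200 → 4000 → 5000 → 6400 → 8000 → 10000 → 12800 → 16000 → 20000 → 25600 → 32000 → 40000 — 3 2/3 stops higher (brighter).
Net change so far: 1/3 stop brighter. Offset with the aperture: f/1.1 → f/1.2.

f/1.2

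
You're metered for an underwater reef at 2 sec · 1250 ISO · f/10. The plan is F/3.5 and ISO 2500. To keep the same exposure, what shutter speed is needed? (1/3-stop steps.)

1/8s

Aperture: f/10 → f/9 → f/8 → f/7.1 → f/6.3 → f/5.6 → f/5 → f/4.5 → f/4 → f/3.5 — 3 stops opened up (brighter).
ISO: 1250 → 1600 → 2000 → 2500 — 1 stop raised (brighter).
Net change so far: 4 stops brighter. Offset with the shutter speed: 2 → 1.6 → 1.3 → 1 → 0.8 → 0.6 → 0.5 → 0.4 → 0.3 → 1/4 → 1/5 → 1/6 → 1/8.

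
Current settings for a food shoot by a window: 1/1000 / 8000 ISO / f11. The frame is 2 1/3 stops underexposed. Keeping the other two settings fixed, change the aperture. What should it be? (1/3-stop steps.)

f/5

Underexposed by 2 1/3 stops → need 2 1/3 stops brighter.
Aperture: f/11 → f/10 → f/9 → f/8 → f/7.1 → f/6.3 → f/5.6 → f/5.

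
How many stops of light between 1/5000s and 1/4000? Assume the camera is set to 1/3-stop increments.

1/3 stop

1/5000 → 1/4000 — count the steps: 1 third-stops = 1/3 stop.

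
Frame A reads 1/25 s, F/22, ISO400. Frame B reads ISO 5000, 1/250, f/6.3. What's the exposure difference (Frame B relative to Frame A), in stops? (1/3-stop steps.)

4 stops brighter

Aperture: f/22 → f/20 → f/18 → f/16 → f/14 → f/13 → f/11 → f/10 → f/9 → f/8 → f/7.1 → f/6.3 — 3 2/3 stops larger aperture (brighter).
Shutter speed: 1/25 → 1/30 → 1/40 → 1/50 → 1/60 → 1/80 → 1/100 → 1/125 → 1/160 → 1/200 → 1/250 — 3 1/3 stops faster (darker).
ISO: 400 → 500 → 640 → 800 → 1000 → 1250 → 1600 → 2000 → 2500 → 3200 → 4000 → 5000 — 3 2/3 stops higher (brighter).
Net: +3 2/3 −3 1/3 +3 2/3 = +4 stops.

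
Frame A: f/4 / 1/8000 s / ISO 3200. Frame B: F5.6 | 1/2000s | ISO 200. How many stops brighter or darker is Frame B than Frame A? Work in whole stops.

Aperture: f/4 → f/5.6 — 1 stop narrower (darker).
Shutter speed: 1/8000 → 1/4000 → 1/2000 — 2 stops longer (brighter).
ISO: 3200 → 1600 → 800 → 400 → 200 — 4 stops dropped (darker).
Net: −1 +2 −4 = −3 stops.

3 stops darker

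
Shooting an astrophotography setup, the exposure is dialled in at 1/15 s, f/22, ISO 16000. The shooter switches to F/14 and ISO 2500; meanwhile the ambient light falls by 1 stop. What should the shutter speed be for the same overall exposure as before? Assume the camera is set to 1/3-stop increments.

0.3 s

Scene light: 1 stop darker.
Aperture: f/22 → f/20 → f/18 → f/16 → f/14 — 1 1/3 stops opened up (brighter).
ISO: 16000 → 12800 → 10000 → 8000 → 6400 → 5000 → 4000 → 3200 → 2500 — 2 2/3 stops dropped (darker).
Net so far: 2 1/3 stops darker. Shutter speed: 1/15 → 1/13 → 1/10 → 1/8 → 1/6 → 1/5 → 1/4 → 0.3.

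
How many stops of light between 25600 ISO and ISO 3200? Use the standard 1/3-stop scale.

25600 → 20000 → 16000 → 12800 → 10000 → 8000 → 6400 → 5000 → 4000 → 3200 — count the steps: 9 third-stops = 3 stops.

3 stops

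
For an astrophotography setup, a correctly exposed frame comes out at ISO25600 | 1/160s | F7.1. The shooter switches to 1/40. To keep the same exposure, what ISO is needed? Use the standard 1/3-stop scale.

ISO 6400

Shutter speed: 1/160 → 1/125 → 1/100 → 1/80 → 1/60 → 1/50 → 1/40 — 2 stops slower (brighter).
Need 2 stops darker from the ISO: 25600 → 20000 → 16000 → 12800 → 10000 → 8000 → 6400.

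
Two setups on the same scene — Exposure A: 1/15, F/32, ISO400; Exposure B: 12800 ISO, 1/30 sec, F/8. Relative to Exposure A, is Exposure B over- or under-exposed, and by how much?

Aperture: f/32 → f/22 → f/16 → f/11 → f/8 — 4 stops opened up (brighter).
Shutter speed: 1/15 → 1/30 — 1 stop shorter (darker).
ISO: 400 → 800 → 1600 → 3200 → 6400 → 12800 — 5 stops raised (brighter).
Net: +4 −1 +5 = +8 stops.

8 stops brighter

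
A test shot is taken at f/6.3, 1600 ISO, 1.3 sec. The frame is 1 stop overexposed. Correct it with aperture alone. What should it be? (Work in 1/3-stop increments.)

f/9

Overexposed by 1 stop → need 1 stop darker.
Aperture: f/6.3 → f/7.1 → f/8 → f/9.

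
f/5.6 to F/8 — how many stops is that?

1 stop

f/5.6 → f/8 — count the steps: 1 stop.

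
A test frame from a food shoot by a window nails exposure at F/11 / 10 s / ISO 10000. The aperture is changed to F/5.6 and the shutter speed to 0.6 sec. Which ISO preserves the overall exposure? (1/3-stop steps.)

ISO 40000

Aperture: f/11 → f/10 → f/9 → f/8 → f/7.1 → f/6.3 → f/5.6 — 2 stops larger aperture (brighter).
Shutter speed: 10 → 8 → 6 → 5 → 4 → 3.2 → 2.5 → 2 → 1.6 → 1.3 → 1 → 0.8 → 0.6 — 4 stops shorter (darker).
Net change so far: 2 stops darker. Offset with the ISO: 10000 → 12800 → 16000 → 20000 → 25600 → 32000 → 40000.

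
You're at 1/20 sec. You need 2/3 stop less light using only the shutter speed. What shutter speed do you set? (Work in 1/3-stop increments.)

1/30s

Shutter speed: 1/20 → 1/25 → 1/30 — 2/3 stop shorter (darker).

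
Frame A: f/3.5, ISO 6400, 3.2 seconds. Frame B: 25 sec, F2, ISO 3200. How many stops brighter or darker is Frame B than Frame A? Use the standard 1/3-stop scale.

Aperture: f/3.5 → f/3.2 → f/2.8 → f/2.5 → f/2.2 → f/2 — 1 2/3 stops wider (brighter).
Shutter speed: 3.2 → 4 → 5 → 6 → 8 → 10 → 13 → 15 → 20 → 25 — 3 stops slower (brighter).
ISO: 6400 → 5000 → 4000 → 3200 — 1 stop lower (darker).
Net: +1 2/3 +3 −1 = +3 2/3 stops.

3 2/3 stops brighter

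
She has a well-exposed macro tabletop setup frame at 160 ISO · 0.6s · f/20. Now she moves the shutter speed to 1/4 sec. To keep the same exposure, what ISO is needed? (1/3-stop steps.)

Shutter speed: 0.6 → 0.5 → 0.4 → 0.3 → 1/4 — 1 1/3 stops faster (darker).
Need 1 1/3 stops brighter from the ISO: 160 → 200 → 250 → 320 → 400.

ISO 400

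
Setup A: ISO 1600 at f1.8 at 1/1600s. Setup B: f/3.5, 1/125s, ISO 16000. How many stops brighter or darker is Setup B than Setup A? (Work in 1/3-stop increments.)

5 stops brighter

Aperture: f/1.8 → f/2 → f/2.2 → f/2.5 → f/2.8 → f/3.2 → f/3.5 — 2 stops smaller aperture (darker).
Shutter speed: 1/1600 → 1/1250 → 1/1000 → 1/800 → 1/640 → 1/500 → 1/400 → 1/320 → 1/250 → 1/200 → 1/160 → 1/125 — 3 2/3 stops slower (brighter).
ISO: 1600 → 2000 → 2500 → 3200 → 4000 → 5000 → 6400 → 8000 → 10000 → 12800 → 16000 — 3 1/3 stops raised (brighter).
Net: −2 +3 2/3 +3 1/3 = +5 stops.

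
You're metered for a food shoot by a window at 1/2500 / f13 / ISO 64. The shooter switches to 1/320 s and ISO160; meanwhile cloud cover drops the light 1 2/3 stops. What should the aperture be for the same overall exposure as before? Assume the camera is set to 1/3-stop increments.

Scene light: 1 2/3 stops darker.
Shutter speed: 1/2500 → 1/2000 → 1/1600 → 1/1250 → 1/1000 → 1/800 → 1/640 → 1/500 → 1/400 → 1/320 — 3 stops longer (brighter).
ISO: 64 → 80 → 100 → 125 → 160 — 1 1/3 stops raised (brighter).
Net so far: 2 2/3 stops brighter. Aperture: f/13 → f/14 → f/16 → f/18 → f/20 → f/22 → f/25 → f/29 → f/32.

f/32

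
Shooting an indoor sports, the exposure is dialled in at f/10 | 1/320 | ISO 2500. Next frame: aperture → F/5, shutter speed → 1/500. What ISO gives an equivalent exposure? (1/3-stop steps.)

ISO 1000

Aperture: f/10 → f/9 → f/8 → f/7.1 → f/6.3 → f/5.6 → f/5 — 2 stops wider (brighter).
Shutter speed: 1/320 → 1/400 → 1/500 — 2/3 stop faster (darker).
Net change so far: 1 1/3 stops brighter. Offset with the ISO: 2500 → 2000 → 1600 → 1250 → 1000.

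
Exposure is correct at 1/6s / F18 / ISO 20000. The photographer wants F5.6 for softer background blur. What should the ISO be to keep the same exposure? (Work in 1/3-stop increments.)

ISO 2000

Aperture: f/18 → f/16 → f/14 → f/13 → f/11 → f/10 → f/9 → f/8 → f/7.1 → f/6.3 → f/5.6 — 3 1/3 stops wider (brighter).
Need 3 1/3 stops darker from the ISO: 20000 → 16000 → 12800 → 10000 → 8000 → 6400 → 5000 → 4000 → 3200 → 2500 → 2000.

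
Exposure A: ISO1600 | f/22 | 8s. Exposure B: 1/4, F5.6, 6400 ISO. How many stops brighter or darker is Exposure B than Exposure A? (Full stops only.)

1 stop brighter

Aperture: f/22 → f/16 → f/11 → f/8 → f/5.6 — 4 stops wider (brighter).
Shutter speed: 8 → 4 → 2 → 1 → 1/2 → 1/4 — 5 stops shorter (darker).
ISO: 1600 → 3200 → 6400 — 2 stops higher (brighter).
Net: +4 −5 +2 = +1 stop.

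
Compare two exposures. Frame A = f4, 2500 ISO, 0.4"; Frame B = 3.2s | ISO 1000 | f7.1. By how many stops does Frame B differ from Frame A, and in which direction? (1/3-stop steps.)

Aperture: f/4 → f/4.5 → f/5 → f/5.6 → f/6.3 → f/7.1 — 1 2/3 stops stopped down (darker).
Shutter speed: 0.4 → 0.5 → 0.6 → 0.8 → 1 → 1.3 → 1.6 → 2 → 2.5 → 3.2 — 3 stops slower (brighter).
ISO: 2500 → 2000 → 1600 → 1250 → 1000 — 1 1/3 stops lower (darker).
Net: −1 2/3 +3 −1 1/3 = 0 stops.

same exposure (0 stops)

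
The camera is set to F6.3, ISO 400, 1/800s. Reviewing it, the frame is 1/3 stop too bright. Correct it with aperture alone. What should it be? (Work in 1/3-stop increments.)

Overexposed by 1/3 stop → need 1/3 stop darker.
Aperture: f/6.3 → f/7.1.

f/7.1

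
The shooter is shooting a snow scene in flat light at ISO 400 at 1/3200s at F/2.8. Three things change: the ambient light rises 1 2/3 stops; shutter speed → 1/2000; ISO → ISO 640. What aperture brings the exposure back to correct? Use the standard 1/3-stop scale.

f/8

Scene light: 1 2/3 stops brighter.
Shutter speed: 1/3200 → 1/2500 → 1/2000 — 2/3 stop slower (brighter).
ISO: 400 → 500 → 640 — 2/3 stop higher (brighter).
Net so far: 3 stops brighter. Aperture: f/2.8 → f/3.2 → f/3.5 → f/4 → f/4.5 → f/5 → f/5.6 → f/6.3 → f/7.1 → f/8.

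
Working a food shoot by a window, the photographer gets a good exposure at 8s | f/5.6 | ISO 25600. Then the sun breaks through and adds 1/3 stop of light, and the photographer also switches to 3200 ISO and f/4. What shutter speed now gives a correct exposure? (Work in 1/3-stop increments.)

Scene light: 1/3 stop brighter.
ISO: 25600 → 20000 → 16000 → 12800 → 10000 → 8000 → 6400 → 5000 → 4000 → 3200 — 3 stops dropped (darker).
Aperture: f/5.6 → f/5 → f/4.5 → f/4 — 1 stop opened up (brighter).
Net so far: 1 2/3 stops darker. Shutter speed: 8 → 10 → 13 → 15 → 20 → 25.

25 s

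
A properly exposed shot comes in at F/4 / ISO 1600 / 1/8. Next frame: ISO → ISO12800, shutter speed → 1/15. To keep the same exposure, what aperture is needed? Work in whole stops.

f/8

ISO: 1600 → 3200 → 6400 → 12800 — 3 stops raised (brighter).
Shutter speed: 1/8 → 1/15 — 1 stop shorter (darker).
Net change so far: 2 stops brighter. Offset with the aperture: f/4 → f/5.6 → f/8.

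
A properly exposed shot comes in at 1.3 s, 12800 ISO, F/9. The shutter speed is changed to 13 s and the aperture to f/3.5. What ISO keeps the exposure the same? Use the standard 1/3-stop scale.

ISO 200

Shutter speed: 1.3 → 1.6 → 2 → 2.5 → 3.2 → 4 → 5 → 6 → 8 → 10 → 13 — 3 1/3 stops longer (brighter).
Aperture: f/9 → f/8 → f/7.1 → f/6.3 → f/5.6 → f/5 → f/4.5 → f/4 → f/3.5 — 2 2/3 stops larger aperture (brighter).
Net change so far: 6 stops brighter. Offset with the ISO: 12800 → 10000 → 8000 → 6400 → 5000 → 4000 → 3200 → 2500 → 2000 → 1600 → 1250 → 1000 → 800 → 640 → 500 → 400 → 320 → 250 → 200.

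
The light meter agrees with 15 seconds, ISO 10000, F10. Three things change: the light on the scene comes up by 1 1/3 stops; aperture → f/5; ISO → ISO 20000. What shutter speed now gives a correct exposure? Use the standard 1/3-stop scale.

0.8 s

Scene light: 1 1/3 stops brighter.
Aperture: f/10 → f/9 → f/8 → f/7.1 → f/6.3 → f/5.6 → f/5 — 2 stops opened up (brighter).
ISO: 10000 → 12800 → 16000 → 20000 — 1 stop raised (brighter).
Net so far: 4 1/3 stops brighter. Shutter speed: 15 → 13 → 10 → 8 → 6 → 5 → 4 → 3.2 → 2.5 → 2 → 1.6 → 1.3 → 1 → 0.8.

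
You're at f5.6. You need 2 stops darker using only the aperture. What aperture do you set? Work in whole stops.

Aperture: f/5.6 → f/8 → f/11 — 2 stops stopped down (darker).

f/11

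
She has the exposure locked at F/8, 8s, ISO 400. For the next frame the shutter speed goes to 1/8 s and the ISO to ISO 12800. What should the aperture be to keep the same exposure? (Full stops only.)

f/5.6

Shutter speed: 8 → 4 → 2 → 1 → 1/2 → 1/4 → 1/8 — 6 stops shorter (darker).
ISO: 400 → 800 → 1600 → 3200 → 6400 → 12800 — 5 stops higher (brighter).
Net change so far: 1 stop darker. Offset with the aperture: f/8 → f/5.6.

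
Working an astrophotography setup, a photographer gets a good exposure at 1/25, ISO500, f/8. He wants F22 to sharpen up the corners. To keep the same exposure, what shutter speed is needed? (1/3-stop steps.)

0.3 s

Aperture: f/8 → f/9 → f/10 → f/11 → f/13 → f/14 → f/16 → f/18 → f/20 → f/22 — 3 stops stopped down (darker).
Need 3 stops brighter from the shutter speed: 1/25 → 1/20 → 1/15 → 1/13 → 1/10 → 1/8 → 1/6 → 1/5 → 1/4 → 0.3.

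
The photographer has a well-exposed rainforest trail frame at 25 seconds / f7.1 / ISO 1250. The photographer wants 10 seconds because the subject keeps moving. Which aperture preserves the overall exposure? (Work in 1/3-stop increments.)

f/4.5

Shutter speed: 25 → 20 → 15 → 13 → 10 — 1 1/3 stops shorter (darker).
Need 1 1/3 stops brighter from the aperture: f/7.1 → f/6.3 → f/5.6 → f/5 → f/4.5.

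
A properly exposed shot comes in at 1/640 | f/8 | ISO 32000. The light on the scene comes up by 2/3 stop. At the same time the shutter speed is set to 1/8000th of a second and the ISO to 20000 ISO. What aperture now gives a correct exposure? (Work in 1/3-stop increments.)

Scene light: 2/3 stop brighter.
Shutter speed: 1/640 → 1/800 → 1/1000 → 1/1250 → 1/1600 → 1/2000 → 1/2500 → 1/3200 → 1/4000 → 1/5000 → 1/6400 → 1/8000 — 3 2/3 stops faster (darker).
ISO: 32000 → 25600 → 20000 — 2/3 stop lower (darker).
Net so far: 3 2/3 stops darker. Aperture: f/8 → f/7.1 → f/6.3 → f/5.6 → f/5 → f/4.5 → f/4 → f/3.5 → f/3.2 → f/2.8 → f/2.5 → f/2.2.

f/2.2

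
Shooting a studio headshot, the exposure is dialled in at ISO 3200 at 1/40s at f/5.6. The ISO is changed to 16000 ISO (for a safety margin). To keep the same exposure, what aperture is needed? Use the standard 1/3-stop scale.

f/13

ISO: 3200 → 4000 → 5000 → 6400 → 8000 → 10000 → 12800 → 16000 — 2 1/3 stops higher (brighter).
Need 2 1/3 stops darker from the aperture: f/5.6 → f/6.3 → f/7.1 → f/8 → f/9 → f/10 → f/11 → f/13.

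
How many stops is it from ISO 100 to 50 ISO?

1 stop

100 → 50 — count the steps: 1 stop.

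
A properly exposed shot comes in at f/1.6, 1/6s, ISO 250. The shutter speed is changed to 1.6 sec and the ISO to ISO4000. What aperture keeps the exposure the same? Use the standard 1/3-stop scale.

Shutter speed: 1/6 → 1/5 → 1/4 → 0.3 → 0.4 → 0.5 → 0.6 → 0.8 → 1 → 1.3 → 1.6 — 3 1/3 stops longer (brighter).
ISO: 250 → 320 → 400 → 500 → 640 → 800 → 1000 → 1250 → 1600 → 2000 → 2500 → 3200 → 4000 — 4 stops higher (brighter).
Net change so far: 7 1/3 stops brighter. Offset with the aperture: f/1.6 → f/1.8 → f/2 → f/2.2 → f/2.5 → f/2.8 → f/3.2 → f/3.5 → f/4 → f/4.5 → f/5 → f/5.6 → f/6.3 → f/7.1 → f/8 → f/9 → f/10 → f/11 → f/13 → f/14 → f/16 → f/18 → f/20.

f/20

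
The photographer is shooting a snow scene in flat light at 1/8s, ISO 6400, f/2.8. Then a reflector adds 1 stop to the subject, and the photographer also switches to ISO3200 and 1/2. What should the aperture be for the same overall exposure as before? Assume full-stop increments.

Scene light: 1 stop brighter.
ISO: 6400 → 3200 — 1 stop dropped (darker).
Shutter speed: 1/8 → 1/4 → 1/2 — 2 stops slower (brighter).
Net so far: 2 stops brighter. Aperture: f/2.8 → f/4 → f/5.6.

f/5.6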